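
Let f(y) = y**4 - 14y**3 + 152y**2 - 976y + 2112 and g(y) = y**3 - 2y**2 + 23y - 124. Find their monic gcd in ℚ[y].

y - 4

Euclidean algorithm in ℚ[y]:
  y**4 - 14y**3 + 152y**2 - 976y + 2112 = (y - 12)(y**3 - 2y**2 + 23y - 124) + (105y**2 - 576y + 624)
  y**3 - 2y**2 + 23y - 124 = ((1/105)y + 122/3675)(105y**2 - 576y + 624) + ((44319/1225)y - 177276/1225)
  105y**2 - 576y + 624 = ((42875/14773)y - 63700/14773)((44319/1225)y - 177276/1225) + (0)
Last nonzero remainder: (44319/1225)y - 177276/1225. Dividing through by 44319/1225 gives the monic gcd y - 4.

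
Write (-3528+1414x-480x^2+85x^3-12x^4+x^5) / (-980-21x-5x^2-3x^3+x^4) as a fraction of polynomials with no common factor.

Repeated division with remainder:
  x^5-12x^4+85x^3-480x^2+1414x-3528 = (x-9)(x^4-3x^3-5x^2-21x-980) + (63x^3-504x^2+2205x-12348)
  x^4-3x^3-5x^2-21x-980 = ((1/63)x+5/63)(63x^3-504x^2+2205x-12348) + (0)
Last nonzero remainder: 63x^3-504x^2+2205x-12348. Dividing through by 63 gives the monic gcd x^3-8x^2+35x-196.
Cancel x^3-8x^2+35x-196 from numerator and denominator to get the reduced form.

(18-4x+x^2)/(5+x)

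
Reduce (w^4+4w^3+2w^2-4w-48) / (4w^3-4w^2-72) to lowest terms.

Apply the Euclidean algorithm:
  w^4+4w^3+2w^2-4w-48 = ((1/4)w+5/4)(4w^3-4w^2-72) + (7w^2+14w+42)
  4w^3-4w^2-72 = ((4/7)w-12/7)(7w^2+14w+42) + (0)
Last nonzero remainder: 7w^2+14w+42. Dividing through by 7 gives the monic gcd w^2+2w+6.
Cancel w^2+2w+6 from numerator and denominator to get the reduced form.

(w^2+2w-8)/(4w-12)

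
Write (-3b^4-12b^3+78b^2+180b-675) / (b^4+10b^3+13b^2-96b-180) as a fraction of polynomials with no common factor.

Euclidean algorithm in ℚ[b]:
  -3b^4-12b^3+78b^2+180b-675 = (-3)(b^4+10b^3+13b^2-96b-180) + (18b^3+117b^2-108b-1215)
  b^4+10b^3+13b^2-96b-180 = ((1/18)b+7/36)(18b^3+117b^2-108b-1215) + (-(15/4)b^2-(15/2)b+225/4)
  18b^3+117b^2-108b-1215 = (-(24/5)b-108/5)(-(15/4)b^2-(15/2)b+225/4) + (0)
Last nonzero remainder: -(15/4)b^2-(15/2)b+225/4. Dividing through by -15/4 gives the monic gcd b^2+2b-15.
Cancel b^2+2b-15 from numerator and denominator to get the reduced form.

(-3b^2-6b+45)/(b^2+8b+12)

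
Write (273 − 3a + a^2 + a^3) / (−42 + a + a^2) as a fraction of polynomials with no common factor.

Euclidean algorithm in ℚ[a]:
  a^3 + a^2 − 3a + 273 = (a)(a^2 + a − 42) + (39a + 273)
  a^2 + a − 42 = ((1/39)a − 2/13)(39a + 273) + (0)
Last nonzero remainder: 39a + 273. Dividing through by 39 gives the monic gcd a + 7.
Cancel a + 7 from numerator and denominator to get the reduced form.

(39 − 6a + a^2)/(−6 + a)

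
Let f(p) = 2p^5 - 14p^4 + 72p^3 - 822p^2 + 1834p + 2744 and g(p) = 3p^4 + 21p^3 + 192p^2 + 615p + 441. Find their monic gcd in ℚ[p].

Apply the Euclidean algorithm:
  2p^5 - 14p^4 + 72p^3 - 822p^2 + 1834p + 2744 = ((2/3)p - 28/3)(3p^4 + 21p^3 + 192p^2 + 615p + 441) + (140p^3 + 560p^2 + 7280p + 6860)
  3p^4 + 21p^3 + 192p^2 + 615p + 441 = ((3/140)p + 9/140)(140p^3 + 560p^2 + 7280p + 6860) + (0)
Last nonzero remainder: 140p^3 + 560p^2 + 7280p + 6860. Dividing through by 140 gives the monic gcd p^3 + 4p^2 + 52p + 49.

p^3 + 4p^2 + 52p + 49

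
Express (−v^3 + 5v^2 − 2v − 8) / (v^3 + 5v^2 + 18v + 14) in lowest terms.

Apply the Euclidean algorithm:
  −v^3 + 5v^2 − 2v − 8 = (−1)(v^3 + 5v^2 + 18v + 14) + (10v^2 + 16v + 6)
  v^3 + 5v^2 + 18v + 14 = ((1/10)v + 17/50)(10v^2 + 16v + 6) + ((299/25)v + 299/25)
  10v^2 + 16v + 6 = ((250/299)v + 150/299)((299/25)v + 299/25) + (0)
Last nonzero remainder: (299/25)v + 299/25. Dividing through by 299/25 gives the monic gcd v + 1.
Cancel v + 1 from numerator and denominator to get the reduced form.

(−v^2 + 6v − 8)/(v^2 + 4v + 14)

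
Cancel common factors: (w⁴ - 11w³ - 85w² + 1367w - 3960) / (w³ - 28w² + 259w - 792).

By polynomial division,
  w⁴ - 11w³ - 85w² + 1367w - 3960 = (w + 17)(w³ - 28w² + 259w - 792) + (132w² - 2244w + 9504)
  w³ - 28w² + 259w - 792 = ((1/132)w - 1/12)(132w² - 2244w + 9504) + (0)
Last nonzero remainder: 132w² - 2244w + 9504. Dividing through by 132 gives the monic gcd w² - 17w + 72.
Cancel w² - 17w + 72 from numerator and denominator to get the reduced form.

(w² + 6w - 55)/(w - 11)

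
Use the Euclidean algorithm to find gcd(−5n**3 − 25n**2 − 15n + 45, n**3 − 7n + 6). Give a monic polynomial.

n**2 + 2n − 3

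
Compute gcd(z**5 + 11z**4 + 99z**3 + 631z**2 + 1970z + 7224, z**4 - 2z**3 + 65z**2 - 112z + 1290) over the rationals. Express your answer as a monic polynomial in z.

z**2 + 2z + 43

By polynomial division,
  z**5 + 11z**4 + 99z**3 + 631z**2 + 1970z + 7224 = (z + 13)(z**4 - 2z**3 + 65z**2 - 112z + 1290) + (60z**3 - 102z**2 + 2136z - 9546)
  z**4 - 2z**3 + 65z**2 - 112z + 1290 = ((1/60)z - 1/200)(60z**3 - 102z**2 + 2136z - 9546) + ((2889/100)z**2 + (2889/50)z + 124227/100)
  60z**3 - 102z**2 + 2136z - 9546 = ((2000/963)z - 7400/963)((2889/100)z**2 + (2889/50)z + 124227/100) + (0)
Last nonzero remainder: (2889/100)z**2 + (2889/50)z + 124227/100. Dividing through by 2889/100 gives the monic gcd z**2 + 2z + 43.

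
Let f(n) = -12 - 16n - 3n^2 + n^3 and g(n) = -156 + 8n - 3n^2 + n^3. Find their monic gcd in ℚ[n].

Euclidean algorithm in ℚ[n]:
  n^3 - 3n^2 - 16n - 12 = (n^3 - 3n^2 + 8n - 156) + (-24n + 144)
  n^3 - 3n^2 + 8n - 156 = (-(1/24)n^2 - (1/8)n - 13/12)(-24n + 144) + (0)
Last nonzero remainder: -24n + 144. Dividing through by -24 gives the monic gcd n - 6.

-6 + n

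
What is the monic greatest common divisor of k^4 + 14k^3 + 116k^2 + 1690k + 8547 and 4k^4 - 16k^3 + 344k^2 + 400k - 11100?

Euclidean algorithm in ℚ[k]:
  k^4 + 14k^3 + 116k^2 + 1690k + 8547 = (1/4)(4k^4 - 16k^3 + 344k^2 + 400k - 11100) + (18k^3 + 30k^2 + 1590k + 11322)
  4k^4 - 16k^3 + 344k^2 + 400k - 11100 = ((2/9)k - 34/27)(18k^3 + 30k^2 + 1590k + 11322) + ((256/9)k^2 - (1024/9)k + 9472/3)
  18k^3 + 30k^2 + 1590k + 11322 = ((81/128)k + 459/128)((256/9)k^2 - (1024/9)k + 9472/3) + (0)
Last nonzero remainder: (256/9)k^2 - (1024/9)k + 9472/3. Dividing through by 256/9 gives the monic gcd k^2 - 4k + 111.

k^2 - 4k + 111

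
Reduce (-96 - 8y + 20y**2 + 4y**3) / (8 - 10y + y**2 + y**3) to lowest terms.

(12 + 4y)/(-1 + y)

Apply the Euclidean algorithm:
  4y**3 + 20y**2 - 8y - 96 = (4)(y**3 + y**2 - 10y + 8) + (16y**2 + 32y - 128)
  y**3 + y**2 - 10y + 8 = ((1/16)y - 1/16)(16y**2 + 32y - 128) + (0)
Last nonzero remainder: 16y**2 + 32y - 128. Dividing through by 16 gives the monic gcd y**2 + 2y - 8.
Cancel y**2 + 2y - 8 from numerator and denominator to get the reduced form.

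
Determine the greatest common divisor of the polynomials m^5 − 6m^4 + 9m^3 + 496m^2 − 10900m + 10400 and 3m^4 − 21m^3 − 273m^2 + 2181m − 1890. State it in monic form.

m^2 + 9m − 10

Repeated division with remainder:
  m^5 − 6m^4 + 9m^3 + 496m^2 − 10900m + 10400 = ((1/3)m + 1/3)(3m^4 − 21m^3 − 273m^2 + 2181m − 1890) + (107m^3 − 140m^2 − 10997m + 11030)
  3m^4 − 21m^3 − 273m^2 + 2181m − 1890 = ((3/107)m − 1827/11449)(107m^3 − 140m^2 − 10997m + 11030) + ((148680/11449)m^2 + (1338120/11449)m − 1486800/11449)
  107m^3 − 140m^2 − 10997m + 11030 = ((1225043/148680)m − 12628247/148680)((148680/11449)m^2 + (1338120/11449)m − 1486800/11449) + (0)
Last nonzero remainder: (148680/11449)m^2 + (1338120/11449)m − 1486800/11449. Dividing through by 148680/11449 gives the monic gcd m^2 + 9m − 10.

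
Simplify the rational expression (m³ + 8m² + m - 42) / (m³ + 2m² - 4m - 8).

Repeated division with remainder:
  m³ + 8m² + m - 42 = (m³ + 2m² - 4m - 8) + (6m² + 5m - 34)
  m³ + 2m² - 4m - 8 = ((1/6)m + 7/36)(6m² + 5m - 34) + ((25/36)m - 25/18)
  6m² + 5m - 34 = ((216/25)m + 612/25)((25/36)m - 25/18) + (0)
Last nonzero remainder: (25/36)m - 25/18. Dividing through by 25/36 gives the monic gcd m - 2.
Cancel m - 2 from numerator and denominator to get the reduced form.

(m² + 10m + 21)/(m² + 4m + 4)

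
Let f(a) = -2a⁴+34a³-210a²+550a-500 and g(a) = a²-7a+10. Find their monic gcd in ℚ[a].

Repeated division with remainder:
  -2a⁴+34a³-210a²+550a-500 = (-2a²+20a-50)(a²-7a+10) + (0)
The last nonzero remainder a²-7a+10 is already monic.

a²-7a+10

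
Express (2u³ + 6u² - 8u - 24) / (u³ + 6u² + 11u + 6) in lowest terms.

(2u - 4)/(u + 1)

Repeated division with remainder:
  2u³ + 6u² - 8u - 24 = (2)(u³ + 6u² + 11u + 6) + (-6u² - 30u - 36)
  u³ + 6u² + 11u + 6 = (-(1/6)u - 1/6)(-6u² - 30u - 36) + (0)
Last nonzero remainder: -6u² - 30u - 36. Dividing through by -6 gives the monic gcd u² + 5u + 6.
Cancel u² + 5u + 6 from numerator and denominator to get the reduced form.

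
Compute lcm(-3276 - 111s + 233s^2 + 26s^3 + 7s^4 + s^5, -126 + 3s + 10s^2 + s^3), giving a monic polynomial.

Repeated division with remainder:
  s^5 + 7s^4 + 26s^3 + 233s^2 - 111s - 3276 = (s^2 - 3s + 53)(s^3 + 10s^2 + 3s - 126) + (-162s^2 - 648s + 3402)
  s^3 + 10s^2 + 3s - 126 = (-(1/162)s - 1/27)(-162s^2 - 648s + 3402) + (0)
Last nonzero remainder: -162s^2 - 648s + 3402. Dividing through by -162 gives the monic gcd s^2 + 4s - 21.
Then lcm(f, g) = f·g / gcd(f, g); expanding and making the result monic gives the answer.

-19656 - 3942s + 1287s^2 + 389s^3 + 68s^4 + 13s^5 + s^6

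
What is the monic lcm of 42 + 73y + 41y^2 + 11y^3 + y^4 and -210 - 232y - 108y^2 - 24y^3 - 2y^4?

630 + 1431y + 1241y^2 + 566y^3 + 144y^4 + 19y^5 + y^6

By polynomial division,
  y^4 + 11y^3 + 41y^2 + 73y + 42 = (-1/2)(-2y^4 - 24y^3 - 108y^2 - 232y - 210) + (-y^3 - 13y^2 - 43y - 63)
  -2y^4 - 24y^3 - 108y^2 - 232y - 210 = (2y - 2)(-y^3 - 13y^2 - 43y - 63) + (-48y^2 - 192y - 336)
  -y^3 - 13y^2 - 43y - 63 = ((1/48)y + 3/16)(-48y^2 - 192y - 336) + (0)
Last nonzero remainder: -48y^2 - 192y - 336. Dividing through by -48 gives the monic gcd y^2 + 4y + 7.
Then lcm(f, g) = f·g / gcd(f, g); expanding and making the result monic gives the answer.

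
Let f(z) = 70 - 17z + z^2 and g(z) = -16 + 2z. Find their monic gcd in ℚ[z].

Apply the Euclidean algorithm:
  z^2 - 17z + 70 = ((1/2)z - 9/2)(2z - 16) + (-2)
  2z - 16 = (-z + 8)(-2) + (0)
The last nonzero remainder is the constant -2, so the polynomials are coprime and gcd = 1.

1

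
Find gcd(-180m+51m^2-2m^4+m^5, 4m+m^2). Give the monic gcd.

4m+m^2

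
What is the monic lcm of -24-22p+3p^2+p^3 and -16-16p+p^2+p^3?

-96-112p-10p^2+7p^3+p^4

By polynomial division,
  p^3+3p^2-22p-24 = (p^3+p^2-16p-16) + (2p^2-6p-8)
  p^3+p^2-16p-16 = ((1/2)p+2)(2p^2-6p-8) + (0)
Last nonzero remainder: 2p^2-6p-8. Dividing through by 2 gives the monic gcd p^2-3p-4.
Then lcm(f, g) = f·g / gcd(f, g); expanding and making the result monic gives the answer.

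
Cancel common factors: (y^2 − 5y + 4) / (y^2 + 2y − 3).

(y − 4)/(y + 3)

Apply the Euclidean algorithm:
  y^2 − 5y + 4 = (y^2 + 2y − 3) + (−7y + 7)
  y^2 + 2y − 3 = (−(1/7)y − 3/7)(−7y + 7) + (0)
Last nonzero remainder: −7y + 7. Dividing through by −7 gives the monic gcd y − 1.
Cancel y − 1 from numerator and denominator to get the reduced form.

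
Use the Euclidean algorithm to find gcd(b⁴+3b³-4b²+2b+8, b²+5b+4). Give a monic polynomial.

Repeated division with remainder:
  b⁴+3b³-4b²+2b+8 = (b²-2b+2)(b²+5b+4) + (0)
The last nonzero remainder b²+5b+4 is already monic.

b²+5b+4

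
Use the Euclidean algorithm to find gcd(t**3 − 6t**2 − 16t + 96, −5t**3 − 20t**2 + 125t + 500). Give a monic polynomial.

t + 4

Repeated division with remainder:
  t**3 − 6t**2 − 16t + 96 = (−1/5)(−5t**3 − 20t**2 + 125t + 500) + (−10t**2 + 9t + 196)
  −5t**3 − 20t**2 + 125t + 500 = ((1/2)t + 49/20)(−10t**2 + 9t + 196) + ((99/20)t + 99/5)
  −10t**2 + 9t + 196 = (−(200/99)t + 980/99)((99/20)t + 99/5) + (0)
Last nonzero remainder: (99/20)t + 99/5. Dividing through by 99/20 gives the monic gcd t + 4.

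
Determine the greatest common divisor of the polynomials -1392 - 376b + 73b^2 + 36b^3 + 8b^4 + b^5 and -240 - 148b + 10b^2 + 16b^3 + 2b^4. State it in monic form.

Apply the Euclidean algorithm:
  b^5 + 8b^4 + 36b^3 + 73b^2 - 376b - 1392 = ((1/2)b)(2b^4 + 16b^3 + 10b^2 - 148b - 240) + (31b^3 + 147b^2 - 256b - 1392)
  2b^4 + 16b^3 + 10b^2 - 148b - 240 = ((2/31)b + 202/961)(31b^3 + 147b^2 - 256b - 1392) + (-(4212/961)b^2 - (4212/961)b + 50544/961)
  31b^3 + 147b^2 - 256b - 1392 = (-(29791/4212)b - 27869/1053)(-(4212/961)b^2 - (4212/961)b + 50544/961) + (0)
Last nonzero remainder: -(4212/961)b^2 - (4212/961)b + 50544/961. Dividing through by -4212/961 gives the monic gcd b^2 + b - 12.

-12 + b + b^2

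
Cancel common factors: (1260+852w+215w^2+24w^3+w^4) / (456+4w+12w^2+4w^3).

(210+107w+18w^2+w^3)/(76-12w+4w^2)

Repeated division with remainder:
  w^4+24w^3+215w^2+852w+1260 = ((1/4)w+21/4)(4w^3+12w^2+4w+456) + (151w^2+717w-1134)
  4w^3+12w^2+4w+456 = ((4/151)w-1056/22801)(151w^2+717w-1134) + ((1533292/22801)w+9199752/22801)
  151w^2+717w-1134 = ((3442951/1533292)w-4309389/1533292)((1533292/22801)w+9199752/22801) + (0)
Last nonzero remainder: (1533292/22801)w+9199752/22801. Dividing through by 1533292/22801 gives the monic gcd w+6.
Cancel w+6 from numerator and denominator to get the reduced form.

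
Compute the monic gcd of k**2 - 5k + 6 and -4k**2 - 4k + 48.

k - 3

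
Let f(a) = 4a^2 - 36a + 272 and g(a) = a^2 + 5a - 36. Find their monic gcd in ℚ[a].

Repeated division with remainder:
  4a^2 - 36a + 272 = (4)(a^2 + 5a - 36) + (-56a + 416)
  a^2 + 5a - 36 = (-(1/56)a - 87/392)(-56a + 416) + (2760/49)
  -56a + 416 = (-(343/345)a + 2548/345)(2760/49) + (0)
The last nonzero remainder is the constant 2760/49, so the polynomials are coprime and gcd = 1.

1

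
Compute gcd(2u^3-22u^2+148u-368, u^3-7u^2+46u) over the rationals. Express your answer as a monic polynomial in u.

u^2-7u+46

By polynomial division,
  2u^3-22u^2+148u-368 = (2)(u^3-7u^2+46u) + (-8u^2+56u-368)
  u^3-7u^2+46u = (-(1/8)u)(-8u^2+56u-368) + (0)
Last nonzero remainder: -8u^2+56u-368. Dividing through by -8 gives the monic gcd u^2-7u+46.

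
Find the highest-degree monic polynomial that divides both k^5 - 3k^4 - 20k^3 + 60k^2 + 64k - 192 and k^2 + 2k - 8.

k^2 + 2k - 8

Euclidean algorithm in ℚ[k]:
  k^5 - 3k^4 - 20k^3 + 60k^2 + 64k - 192 = (k^3 - 5k^2 - 2k + 24)(k^2 + 2k - 8) + (0)
The last nonzero remainder k^2 + 2k - 8 is already monic.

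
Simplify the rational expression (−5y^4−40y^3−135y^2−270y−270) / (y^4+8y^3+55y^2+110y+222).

Repeated division with remainder:
  −5y^4−40y^3−135y^2−270y−270 = (−5)(y^4+8y^3+55y^2+110y+222) + (140y^2+280y+840)
  y^4+8y^3+55y^2+110y+222 = ((1/140)y^2+(3/70)y+37/140)(140y^2+280y+840) + (0)
Last nonzero remainder: 140y^2+280y+840. Dividing through by 140 gives the monic gcd y^2+2y+6.
Cancel y^2+2y+6 from numerator and denominator to get the reduced form.

(−5y^2−30y−45)/(y^2+6y+37)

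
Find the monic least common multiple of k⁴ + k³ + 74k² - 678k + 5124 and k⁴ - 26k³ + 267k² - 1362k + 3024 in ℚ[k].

Repeated division with remainder:
  k⁴ + k³ + 74k² - 678k + 5124 = (k⁴ - 26k³ + 267k² - 1362k + 3024) + (27k³ - 193k² + 684k + 2100)
  k⁴ - 26k³ + 267k² - 1362k + 3024 = ((1/27)k - 509/729)(27k³ - 193k² + 684k + 2100) + ((77938/729)k² - (77938/81)k + 1091132/243)
  27k³ - 193k² + 684k + 2100 = ((19683/77938)k + 18225/38969)((77938/729)k² - (77938/81)k + 1091132/243) + (0)
Last nonzero remainder: (77938/729)k² - (77938/81)k + 1091132/243. Dividing through by 77938/729 gives the monic gcd k² - 9k + 42.
Then lcm(f, g) = f·g / gcd(f, g); expanding and making the result monic gives the answer.

k⁶ - 16k⁵ + 129k⁴ - 1864k³ + 21978k² - 135924k + 368928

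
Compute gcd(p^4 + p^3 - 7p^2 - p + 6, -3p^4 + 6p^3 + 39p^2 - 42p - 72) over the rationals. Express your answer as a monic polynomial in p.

p^3 + 2p^2 - 5p - 6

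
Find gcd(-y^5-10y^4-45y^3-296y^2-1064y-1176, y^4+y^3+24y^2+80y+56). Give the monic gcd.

y^3+24y+56

Repeated division with remainder:
  -y^5-10y^4-45y^3-296y^2-1064y-1176 = (-y-9)(y^4+y^3+24y^2+80y+56) + (-12y^3-288y-672)
  y^4+y^3+24y^2+80y+56 = (-(1/12)y-1/12)(-12y^3-288y-672) + (0)
Last nonzero remainder: -12y^3-288y-672. Dividing through by -12 gives the monic gcd y^3+24y+56.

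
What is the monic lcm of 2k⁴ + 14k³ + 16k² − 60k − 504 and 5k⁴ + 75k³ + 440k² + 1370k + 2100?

By polynomial division,
  2k⁴ + 14k³ + 16k² − 60k − 504 = (2/5)(5k⁴ + 75k³ + 440k² + 1370k + 2100) + (−16k³ − 160k² − 608k − 1344)
  5k⁴ + 75k³ + 440k² + 1370k + 2100 = (−(5/16)k − 25/16)(−16k³ − 160k² − 608k − 1344) + (0)
Last nonzero remainder: −16k³ − 160k² − 608k − 1344. Dividing through by −16 gives the monic gcd k³ + 10k² + 38k + 84.
Then lcm(f, g) = f·g / gcd(f, g); expanding and making the result monic gives the answer.

k⁵ + 12k⁴ + 43k³ + 10k² − 402k − 1260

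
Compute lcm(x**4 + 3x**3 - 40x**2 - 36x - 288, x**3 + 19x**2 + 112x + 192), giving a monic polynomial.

Apply the Euclidean algorithm:
  x**4 + 3x**3 - 40x**2 - 36x - 288 = (x - 16)(x**3 + 19x**2 + 112x + 192) + (152x**2 + 1564x + 2784)
  x**3 + 19x**2 + 112x + 192 = ((1/152)x + 331/5776)(152x**2 + 1564x + 2784) + ((5859/1444)x + 11718/361)
  152x**2 + 1564x + 2784 = ((219488/5859)x + 167504/1953)((5859/1444)x + 11718/361) + (0)
Last nonzero remainder: (5859/1444)x + 11718/361. Dividing through by 5859/1444 gives the monic gcd x + 8.
Then lcm(f, g) = f·g / gcd(f, g); expanding and making the result monic gives the answer.

x**6 + 14x**5 + 17x**4 - 404x**3 - 1644x**2 - 4032x - 6912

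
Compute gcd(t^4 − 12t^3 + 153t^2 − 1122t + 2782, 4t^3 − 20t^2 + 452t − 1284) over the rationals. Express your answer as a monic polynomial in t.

t^2 − 2t + 107

Apply the Euclidean algorithm:
  t^4 − 12t^3 + 153t^2 − 1122t + 2782 = ((1/4)t − 7/4)(4t^3 − 20t^2 + 452t − 1284) + (5t^2 − 10t + 535)
  4t^3 − 20t^2 + 452t − 1284 = ((4/5)t − 12/5)(5t^2 − 10t + 535) + (0)
Last nonzero remainder: 5t^2 − 10t + 535. Dividing through by 5 gives the monic gcd t^2 − 2t + 107.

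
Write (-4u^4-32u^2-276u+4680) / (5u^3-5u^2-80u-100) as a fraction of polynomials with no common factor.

(-4u^3-20u^2-132u-936)/(5u^2+20u+20)

Euclidean algorithm in ℚ[u]:
  -4u^4-32u^2-276u+4680 = (-(4/5)u-4/5)(5u^3-5u^2-80u-100) + (-100u^2-420u+4600)
  5u^3-5u^2-80u-100 = (-(1/20)u+13/50)(-100u^2-420u+4600) + ((1296/5)u-1296)
  -100u^2-420u+4600 = (-(125/324)u-575/162)((1296/5)u-1296) + (0)
Last nonzero remainder: (1296/5)u-1296. Dividing through by 1296/5 gives the monic gcd u-5.
Cancel u-5 from numerator and denominator to get the reduced form.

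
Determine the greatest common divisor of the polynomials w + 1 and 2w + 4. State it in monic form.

1

Apply the Euclidean algorithm:
  w + 1 = (1/2)(2w + 4) + (-1)
  2w + 4 = (-2w - 4)(-1) + (0)
The last nonzero remainder is the constant -1, so the polynomials are coprime and gcd = 1.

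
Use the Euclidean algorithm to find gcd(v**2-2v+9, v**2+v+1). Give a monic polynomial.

By polynomial division,
  v**2-2v+9 = (v**2+v+1) + (-3v+8)
  v**2+v+1 = (-(1/3)v-11/9)(-3v+8) + (97/9)
  -3v+8 = (-(27/97)v+72/97)(97/9) + (0)
The last nonzero remainder is the constant 97/9, so the polynomials are coprime and gcd = 1.

1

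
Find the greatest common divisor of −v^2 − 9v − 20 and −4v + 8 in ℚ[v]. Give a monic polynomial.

1

By polynomial division,
  −v^2 − 9v − 20 = ((1/4)v + 11/4)(−4v + 8) + (−42)
  −4v + 8 = ((2/21)v − 4/21)(−42) + (0)
The last nonzero remainder is the constant −42, so the polynomials are coprime and gcd = 1.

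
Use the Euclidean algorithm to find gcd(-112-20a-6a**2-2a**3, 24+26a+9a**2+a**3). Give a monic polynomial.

4+a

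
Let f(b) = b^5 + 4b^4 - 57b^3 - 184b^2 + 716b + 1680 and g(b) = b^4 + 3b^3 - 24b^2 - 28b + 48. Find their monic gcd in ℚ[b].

b^2 - 2b - 8

Repeated division with remainder:
  b^5 + 4b^4 - 57b^3 - 184b^2 + 716b + 1680 = (b + 1)(b^4 + 3b^3 - 24b^2 - 28b + 48) + (-36b^3 - 132b^2 + 696b + 1632)
  b^4 + 3b^3 - 24b^2 - 28b + 48 = (-(1/36)b + 1/54)(-36b^3 - 132b^2 + 696b + 1632) + (-(20/9)b^2 + (40/9)b + 160/9)
  -36b^3 - 132b^2 + 696b + 1632 = ((81/5)b + 459/5)(-(20/9)b^2 + (40/9)b + 160/9) + (0)
Last nonzero remainder: -(20/9)b^2 + (40/9)b + 160/9. Dividing through by -20/9 gives the monic gcd b^2 - 2b - 8.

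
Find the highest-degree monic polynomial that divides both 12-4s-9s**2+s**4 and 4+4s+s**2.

Repeated division with remainder:
  s**4-9s**2-4s+12 = (s**2-4s+3)(s**2+4s+4) + (0)
The last nonzero remainder s**2+4s+4 is already monic.

4+4s+s**2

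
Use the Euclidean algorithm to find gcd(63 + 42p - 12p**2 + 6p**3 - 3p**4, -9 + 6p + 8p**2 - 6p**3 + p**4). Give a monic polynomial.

Euclidean algorithm in ℚ[p]:
  -3p**4 + 6p**3 - 12p**2 + 42p + 63 = (-3)(p**4 - 6p**3 + 8p**2 + 6p - 9) + (-12p**3 + 12p**2 + 60p + 36)
  p**4 - 6p**3 + 8p**2 + 6p - 9 = (-(1/12)p + 5/12)(-12p**3 + 12p**2 + 60p + 36) + (8p**2 - 16p - 24)
  -12p**3 + 12p**2 + 60p + 36 = (-(3/2)p - 3/2)(8p**2 - 16p - 24) + (0)
Last nonzero remainder: 8p**2 - 16p - 24. Dividing through by 8 gives the monic gcd p**2 - 2p - 3.

-3 - 2p + p**2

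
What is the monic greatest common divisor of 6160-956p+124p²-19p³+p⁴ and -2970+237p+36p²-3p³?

By polynomial division,
  p⁴-19p³+124p²-956p+6160 = (-(1/3)p+7/3)(-3p³+36p²+237p-2970) + (119p²-2499p+13090)
  -3p³+36p²+237p-2970 = (-(3/119)p-27/119)(119p²-2499p+13090) + (0)
Last nonzero remainder: 119p²-2499p+13090. Dividing through by 119 gives the monic gcd p²-21p+110.

110-21p+p²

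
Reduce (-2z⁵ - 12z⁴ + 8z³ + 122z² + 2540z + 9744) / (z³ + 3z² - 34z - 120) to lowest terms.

Repeated division with remainder:
  -2z⁵ - 12z⁴ + 8z³ + 122z² + 2540z + 9744 = (-2z² - 6z - 42)(z³ + 3z² - 34z - 120) + (-196z² + 392z + 4704)
  z³ + 3z² - 34z - 120 = (-(1/196)z - 5/196)(-196z² + 392z + 4704) + (0)
Last nonzero remainder: -196z² + 392z + 4704. Dividing through by -196 gives the monic gcd z² - 2z - 24.
Cancel z² - 2z - 24 from numerator and denominator to get the reduced form.

(-2z³ - 16z² - 72z - 406)/(z + 5)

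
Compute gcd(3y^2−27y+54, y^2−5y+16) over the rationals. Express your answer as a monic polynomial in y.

1

Euclidean algorithm in ℚ[y]:
  3y^2−27y+54 = (3)(y^2−5y+16) + (−12y+6)
  y^2−5y+16 = (−(1/12)y+3/8)(−12y+6) + (55/4)
  −12y+6 = (−(48/55)y+24/55)(55/4) + (0)
The last nonzero remainder is the constant 55/4, so the polynomials are coprime and gcd = 1.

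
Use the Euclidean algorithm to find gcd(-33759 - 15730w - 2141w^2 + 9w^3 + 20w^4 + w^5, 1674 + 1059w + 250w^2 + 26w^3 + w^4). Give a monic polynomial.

279 + 130w + 20w^2 + w^3

Euclidean algorithm in ℚ[w]:
  w^5 + 20w^4 + 9w^3 - 2141w^2 - 15730w - 33759 = (w - 6)(w^4 + 26w^3 + 250w^2 + 1059w + 1674) + (-85w^3 - 1700w^2 - 11050w - 23715)
  w^4 + 26w^3 + 250w^2 + 1059w + 1674 = (-(1/85)w - 6/85)(-85w^3 - 1700w^2 - 11050w - 23715) + (0)
Last nonzero remainder: -85w^3 - 1700w^2 - 11050w - 23715. Dividing through by -85 gives the monic gcd w^3 + 20w^2 + 130w + 279.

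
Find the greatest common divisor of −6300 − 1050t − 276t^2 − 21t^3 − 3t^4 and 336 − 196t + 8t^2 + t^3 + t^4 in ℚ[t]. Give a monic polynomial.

42 + 7t + t^2

Repeated division with remainder:
  −3t^4 − 21t^3 − 276t^2 − 1050t − 6300 = (−3)(t^4 + t^3 + 8t^2 − 196t + 336) + (−18t^3 − 252t^2 − 1638t − 5292)
  t^4 + t^3 + 8t^2 − 196t + 336 = (−(1/18)t + 13/18)(−18t^3 − 252t^2 − 1638t − 5292) + (99t^2 + 693t + 4158)
  −18t^3 − 252t^2 − 1638t − 5292 = (−(2/11)t − 14/11)(99t^2 + 693t + 4158) + (0)
Last nonzero remainder: 99t^2 + 693t + 4158. Dividing through by 99 gives the monic gcd t^2 + 7t + 42.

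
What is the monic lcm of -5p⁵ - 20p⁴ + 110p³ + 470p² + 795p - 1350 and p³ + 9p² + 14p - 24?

p⁶ + 8p⁵ - 6p⁴ - 182p³ - 535p² - 366p + 1080

Apply the Euclidean algorithm:
  -5p⁵ - 20p⁴ + 110p³ + 470p² + 795p - 1350 = (-5p² + 25p - 45)(p³ + 9p² + 14p - 24) + (405p² + 2025p - 2430)
  p³ + 9p² + 14p - 24 = ((1/405)p + 4/405)(405p² + 2025p - 2430) + (0)
Last nonzero remainder: 405p² + 2025p - 2430. Dividing through by 405 gives the monic gcd p² + 5p - 6.
Then lcm(f, g) = f·g / gcd(f, g); expanding and making the result monic gives the answer.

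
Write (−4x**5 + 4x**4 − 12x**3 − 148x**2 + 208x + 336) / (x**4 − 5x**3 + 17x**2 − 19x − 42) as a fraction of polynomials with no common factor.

(−4x**2 − 4x + 24)/(x − 3)

Euclidean algorithm in ℚ[x]:
  −4x**5 + 4x**4 − 12x**3 − 148x**2 + 208x + 336 = (−4x − 16)(x**4 − 5x**3 + 17x**2 − 19x − 42) + (−24x**3 + 48x**2 − 264x − 336)
  x**4 − 5x**3 + 17x**2 − 19x − 42 = (−(1/24)x + 1/8)(−24x**3 + 48x**2 − 264x − 336) + (0)
Last nonzero remainder: −24x**3 + 48x**2 − 264x − 336. Dividing through by −24 gives the monic gcd x**3 − 2x**2 + 11x + 14.
Cancel x**3 − 2x**2 + 11x + 14 from numerator and denominator to get the reduced form.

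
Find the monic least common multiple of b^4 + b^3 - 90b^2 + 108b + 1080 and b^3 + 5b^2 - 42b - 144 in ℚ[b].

b^5 + 9b^4 - 82b^3 - 612b^2 + 1944b + 8640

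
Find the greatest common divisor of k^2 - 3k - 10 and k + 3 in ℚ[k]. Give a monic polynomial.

1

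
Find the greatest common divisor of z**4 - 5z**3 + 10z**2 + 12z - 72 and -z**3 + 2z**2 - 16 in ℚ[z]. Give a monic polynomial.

Apply the Euclidean algorithm:
  z**4 - 5z**3 + 10z**2 + 12z - 72 = (-z + 3)(-z**3 + 2z**2 - 16) + (4z**2 - 4z - 24)
  -z**3 + 2z**2 - 16 = (-(1/4)z + 1/4)(4z**2 - 4z - 24) + (-5z - 10)
  4z**2 - 4z - 24 = (-(4/5)z + 12/5)(-5z - 10) + (0)
Last nonzero remainder: -5z - 10. Dividing through by -5 gives the monic gcd z + 2.

z + 2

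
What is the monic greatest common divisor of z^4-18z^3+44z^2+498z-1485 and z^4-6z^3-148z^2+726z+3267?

Euclidean algorithm in ℚ[z]:
  z^4-18z^3+44z^2+498z-1485 = (z^4-6z^3-148z^2+726z+3267) + (-12z^3+192z^2-228z-4752)
  z^4-6z^3-148z^2+726z+3267 = (-(1/12)z-5/6)(-12z^3+192z^2-228z-4752) + (-7z^2+140z-693)
  -12z^3+192z^2-228z-4752 = ((12/7)z+48/7)(-7z^2+140z-693) + (0)
Last nonzero remainder: -7z^2+140z-693. Dividing through by -7 gives the monic gcd z^2-20z+99.

z^2-20z+99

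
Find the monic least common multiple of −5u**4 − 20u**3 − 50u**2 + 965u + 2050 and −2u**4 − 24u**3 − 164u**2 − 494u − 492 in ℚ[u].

Repeated division with remainder:
  −5u**4 − 20u**3 − 50u**2 + 965u + 2050 = (5/2)(−2u**4 − 24u**3 − 164u**2 − 494u − 492) + (40u**3 + 360u**2 + 2200u + 3280)
  −2u**4 − 24u**3 − 164u**2 − 494u − 492 = (−(1/20)u − 3/20)(40u**3 + 360u**2 + 2200u + 3280) + (0)
Last nonzero remainder: 40u**3 + 360u**2 + 2200u + 3280. Dividing through by 40 gives the monic gcd u**3 + 9u**2 + 55u + 82.
Then lcm(f, g) = f·g / gcd(f, g); expanding and making the result monic gives the answer.

u**5 + 7u**4 + 22u**3 − 163u**2 − 989u − 1230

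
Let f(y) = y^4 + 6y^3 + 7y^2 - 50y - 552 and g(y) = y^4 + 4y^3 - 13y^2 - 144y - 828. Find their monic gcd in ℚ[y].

y^3 + 10y^2 + 47y + 138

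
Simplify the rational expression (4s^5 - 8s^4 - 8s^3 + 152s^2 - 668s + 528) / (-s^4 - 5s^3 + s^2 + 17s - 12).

(-4s^3 + 20s^2 - 68s + 132)/(s^2 + 2s - 3)

By polynomial division,
  4s^5 - 8s^4 - 8s^3 + 152s^2 - 668s + 528 = (-4s + 28)(-s^4 - 5s^3 + s^2 + 17s - 12) + (136s^3 + 192s^2 - 1192s + 864)
  -s^4 - 5s^3 + s^2 + 17s - 12 = (-(1/136)s - 61/2312)(136s^3 + 192s^2 - 1192s + 864) + (-(780/289)s^2 - (2340/289)s + 3120/289)
  136s^3 + 192s^2 - 1192s + 864 = (-(9826/195)s + 5202/65)(-(780/289)s^2 - (2340/289)s + 3120/289) + (0)
Last nonzero remainder: -(780/289)s^2 - (2340/289)s + 3120/289. Dividing through by -780/289 gives the monic gcd s^2 + 3s - 4.
Cancel s^2 + 3s - 4 from numerator and denominator to get the reduced form.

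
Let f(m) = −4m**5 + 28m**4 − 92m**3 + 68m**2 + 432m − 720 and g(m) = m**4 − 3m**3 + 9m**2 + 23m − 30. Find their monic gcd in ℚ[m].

Euclidean algorithm in ℚ[m]:
  −4m**5 + 28m**4 − 92m**3 + 68m**2 + 432m − 720 = (−4m + 16)(m**4 − 3m**3 + 9m**2 + 23m − 30) + (−8m**3 + 16m**2 − 56m − 240)
  m**4 − 3m**3 + 9m**2 + 23m − 30 = (−(1/8)m + 1/8)(−8m**3 + 16m**2 − 56m − 240) + (0)
Last nonzero remainder: −8m**3 + 16m**2 − 56m − 240. Dividing through by −8 gives the monic gcd m**3 − 2m**2 + 7m + 30.

m**3 − 2m**2 + 7m + 30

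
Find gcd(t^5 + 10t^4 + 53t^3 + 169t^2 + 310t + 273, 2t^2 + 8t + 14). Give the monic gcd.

t^2 + 4t + 7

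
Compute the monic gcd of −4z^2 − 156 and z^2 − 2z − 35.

Repeated division with remainder:
  −4z^2 − 156 = (−4)(z^2 − 2z − 35) + (−8z − 296)
  z^2 − 2z − 35 = (−(1/8)z + 39/8)(−8z − 296) + (1408)
  −8z − 296 = (−(1/176)z − 37/176)(1408) + (0)
The last nonzero remainder is the constant 1408, so the polynomials are coprime and gcd = 1.

1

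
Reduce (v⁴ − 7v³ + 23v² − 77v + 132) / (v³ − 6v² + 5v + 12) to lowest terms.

By polynomial division,
  v⁴ − 7v³ + 23v² − 77v + 132 = (v − 1)(v³ − 6v² + 5v + 12) + (12v² − 84v + 144)
  v³ − 6v² + 5v + 12 = ((1/12)v + 1/12)(12v² − 84v + 144) + (0)
Last nonzero remainder: 12v² − 84v + 144. Dividing through by 12 gives the monic gcd v² − 7v + 12.
Cancel v² − 7v + 12 from numerator and denominator to get the reduced form.

(v² + 11)/(v + 1)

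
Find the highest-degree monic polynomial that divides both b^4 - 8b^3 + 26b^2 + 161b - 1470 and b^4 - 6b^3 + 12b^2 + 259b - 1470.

b^2 - 7b + 49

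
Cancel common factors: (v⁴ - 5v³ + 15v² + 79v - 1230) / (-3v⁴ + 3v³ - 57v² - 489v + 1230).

Repeated division with remainder:
  v⁴ - 5v³ + 15v² + 79v - 1230 = (-1/3)(-3v⁴ + 3v³ - 57v² - 489v + 1230) + (-4v³ - 4v² - 84v - 820)
  -3v⁴ + 3v³ - 57v² - 489v + 1230 = ((3/4)v - 3/2)(-4v³ - 4v² - 84v - 820) + (0)
Last nonzero remainder: -4v³ - 4v² - 84v - 820. Dividing through by -4 gives the monic gcd v³ + v² + 21v + 205.
Cancel v³ + v² + 21v + 205 from numerator and denominator to get the reduced form.

(-v + 6)/(3v - 6)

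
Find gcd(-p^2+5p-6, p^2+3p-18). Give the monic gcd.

p-3

Apply the Euclidean algorithm:
  -p^2+5p-6 = (-1)(p^2+3p-18) + (8p-24)
  p^2+3p-18 = ((1/8)p+3/4)(8p-24) + (0)
Last nonzero remainder: 8p-24. Dividing through by 8 gives the monic gcd p-3.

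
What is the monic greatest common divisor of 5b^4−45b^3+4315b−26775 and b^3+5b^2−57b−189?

Apply the Euclidean algorithm:
  5b^4−45b^3+4315b−26775 = (5b−70)(b^3+5b^2−57b−189) + (635b^2+1270b−40005)
  b^3+5b^2−57b−189 = ((1/635)b+3/635)(635b^2+1270b−40005) + (0)
Last nonzero remainder: 635b^2+1270b−40005. Dividing through by 635 gives the monic gcd b^2+2b−63.

b^2+2b−63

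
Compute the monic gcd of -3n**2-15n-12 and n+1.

Repeated division with remainder:
  -3n**2-15n-12 = (-3n-12)(n+1) + (0)
The last nonzero remainder n+1 is already monic.

n+1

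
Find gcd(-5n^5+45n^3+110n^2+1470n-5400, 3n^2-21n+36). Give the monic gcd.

By polynomial division,
  -5n^5+45n^3+110n^2+1470n-5400 = (-(5/3)n^3-(35/3)n^2-(140/3)n-150)(3n^2-21n+36) + (0)
Last nonzero remainder: 3n^2-21n+36. Dividing through by 3 gives the monic gcd n^2-7n+12.

n^2-7n+12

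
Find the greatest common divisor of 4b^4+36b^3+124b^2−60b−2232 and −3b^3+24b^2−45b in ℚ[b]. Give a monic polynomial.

b−3

By polynomial division,
  4b^4+36b^3+124b^2−60b−2232 = (−(4/3)b−68/3)(−3b^3+24b^2−45b) + (608b^2−1080b−2232)
  −3b^3+24b^2−45b = (−(3/608)b+1419/46208)(608b^2−1080b−2232) + (−(131967/5776)b+395901/5776)
  608b^2−1080b−2232 = (−(3511808/131967)b−46208/1419)(−(131967/5776)b+395901/5776) + (0)
Last nonzero remainder: −(131967/5776)b+395901/5776. Dividing through by −131967/5776 gives the monic gcd b−3.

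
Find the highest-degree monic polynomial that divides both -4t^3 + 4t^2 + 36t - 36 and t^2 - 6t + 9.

t - 3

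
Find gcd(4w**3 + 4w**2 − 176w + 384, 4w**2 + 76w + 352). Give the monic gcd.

w + 8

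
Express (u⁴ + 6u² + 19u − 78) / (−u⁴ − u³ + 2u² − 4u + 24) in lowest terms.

Apply the Euclidean algorithm:
  u⁴ + 6u² + 19u − 78 = (−1)(−u⁴ − u³ + 2u² − 4u + 24) + (−u³ + 8u² + 15u − 54)
  −u⁴ − u³ + 2u² − 4u + 24 = (u + 9)(−u³ + 8u² + 15u − 54) + (−85u² − 85u + 510)
  −u³ + 8u² + 15u − 54 = ((1/85)u − 9/85)(−85u² − 85u + 510) + (0)
Last nonzero remainder: −85u² − 85u + 510. Dividing through by −85 gives the monic gcd u² + u − 6.
Cancel u² + u − 6 from numerator and denominator to get the reduced form.

(−u² + u − 13)/(u² + 4)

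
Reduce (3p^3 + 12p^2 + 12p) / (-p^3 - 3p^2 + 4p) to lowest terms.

(-3p^2 - 12p - 12)/(p^2 + 3p - 4)

Apply the Euclidean algorithm:
  3p^3 + 12p^2 + 12p = (-3)(-p^3 - 3p^2 + 4p) + (3p^2 + 24p)
  -p^3 - 3p^2 + 4p = (-(1/3)p + 5/3)(3p^2 + 24p) + (-36p)
  3p^2 + 24p = (-(1/12)p - 2/3)(-36p) + (0)
Last nonzero remainder: -36p. Dividing through by -36 gives the monic gcd p.
Cancel p from numerator and denominator to get the reduced form.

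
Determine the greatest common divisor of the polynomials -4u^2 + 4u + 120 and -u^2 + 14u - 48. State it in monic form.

u - 6

Repeated division with remainder:
  -4u^2 + 4u + 120 = (4)(-u^2 + 14u - 48) + (-52u + 312)
  -u^2 + 14u - 48 = ((1/52)u - 2/13)(-52u + 312) + (0)
Last nonzero remainder: -52u + 312. Dividing through by -52 gives the monic gcd u - 6.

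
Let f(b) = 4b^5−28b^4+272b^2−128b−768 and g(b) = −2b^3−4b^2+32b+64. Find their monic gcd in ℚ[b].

b^2−2b−8

Apply the Euclidean algorithm:
  4b^5−28b^4+272b^2−128b−768 = (−2b^2+18b−68)(−2b^3−4b^2+32b+64) + (−448b^2+896b+3584)
  −2b^3−4b^2+32b+64 = ((1/224)b+1/56)(−448b^2+896b+3584) + (0)
Last nonzero remainder: −448b^2+896b+3584. Dividing through by −448 gives the monic gcd b^2−2b−8.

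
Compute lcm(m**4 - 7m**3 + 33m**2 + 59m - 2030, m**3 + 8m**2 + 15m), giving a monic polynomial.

m**6 - 4m**5 + 12m**4 + 158m**3 - 1853m**2 - 6090m

Apply the Euclidean algorithm:
  m**4 - 7m**3 + 33m**2 + 59m - 2030 = (m - 15)(m**3 + 8m**2 + 15m) + (138m**2 + 284m - 2030)
  m**3 + 8m**2 + 15m = ((1/138)m + 205/4761)(138m**2 + 284m - 2030) + ((83230/4761)m + 416150/4761)
  138m**2 + 284m - 2030 = ((328509/41615)m - 4761/205)((83230/4761)m + 416150/4761) + (0)
Last nonzero remainder: (83230/4761)m + 416150/4761. Dividing through by 83230/4761 gives the monic gcd m + 5.
Then lcm(f, g) = f·g / gcd(f, g); expanding and making the result monic gives the answer.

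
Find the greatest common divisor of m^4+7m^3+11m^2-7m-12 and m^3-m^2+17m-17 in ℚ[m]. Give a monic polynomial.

m-1

Apply the Euclidean algorithm:
  m^4+7m^3+11m^2-7m-12 = (m+8)(m^3-m^2+17m-17) + (2m^2-126m+124)
  m^3-m^2+17m-17 = ((1/2)m+31)(2m^2-126m+124) + (3861m-3861)
  2m^2-126m+124 = ((2/3861)m-124/3861)(3861m-3861) + (0)
Last nonzero remainder: 3861m-3861. Dividing through by 3861 gives the monic gcd m-1.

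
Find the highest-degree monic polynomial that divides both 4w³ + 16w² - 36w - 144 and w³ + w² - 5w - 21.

Euclidean algorithm in ℚ[w]:
  4w³ + 16w² - 36w - 144 = (4)(w³ + w² - 5w - 21) + (12w² - 16w - 60)
  w³ + w² - 5w - 21 = ((1/12)w + 7/36)(12w² - 16w - 60) + ((28/9)w - 28/3)
  12w² - 16w - 60 = ((27/7)w + 45/7)((28/9)w - 28/3) + (0)
Last nonzero remainder: (28/9)w - 28/3. Dividing through by 28/9 gives the monic gcd w - 3.

w - 3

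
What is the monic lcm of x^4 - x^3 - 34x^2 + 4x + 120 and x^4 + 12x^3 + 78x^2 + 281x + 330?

x^6 + 4x^5 - 6x^4 - 199x^3 - 982x^2 + 732x + 3960

Euclidean algorithm in ℚ[x]:
  x^4 - x^3 - 34x^2 + 4x + 120 = (x^4 + 12x^3 + 78x^2 + 281x + 330) + (-13x^3 - 112x^2 - 277x - 210)
  x^4 + 12x^3 + 78x^2 + 281x + 330 = (-(1/13)x - 44/169)(-13x^3 - 112x^2 - 277x - 210) + ((4653/169)x^2 + (32571/169)x + 46530/169)
  -13x^3 - 112x^2 - 277x - 210 = (-(2197/4653)x - 1183/1551)((4653/169)x^2 + (32571/169)x + 46530/169) + (0)
Last nonzero remainder: (4653/169)x^2 + (32571/169)x + 46530/169. Dividing through by 4653/169 gives the monic gcd x^2 + 7x + 10.
Then lcm(f, g) = f·g / gcd(f, g); expanding and making the result monic gives the answer.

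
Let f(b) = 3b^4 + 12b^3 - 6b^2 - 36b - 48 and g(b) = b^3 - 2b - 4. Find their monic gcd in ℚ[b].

Apply the Euclidean algorithm:
  3b^4 + 12b^3 - 6b^2 - 36b - 48 = (3b + 12)(b^3 - 2b - 4) + (0)
The last nonzero remainder b^3 - 2b - 4 is already monic.

b^3 - 2b - 4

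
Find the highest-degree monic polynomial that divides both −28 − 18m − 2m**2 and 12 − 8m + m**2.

Apply the Euclidean algorithm:
  −2m**2 − 18m − 28 = (−2)(m**2 − 8m + 12) + (−34m − 4)
  m**2 − 8m + 12 = (−(1/34)m + 69/289)(−34m − 4) + (3744/289)
  −34m − 4 = (−(4913/1872)m − 289/936)(3744/289) + (0)
The last nonzero remainder is the constant 3744/289, so the polynomials are coprime and gcd = 1.

1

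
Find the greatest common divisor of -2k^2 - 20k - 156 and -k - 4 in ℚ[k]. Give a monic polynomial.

1

Repeated division with remainder:
  -2k^2 - 20k - 156 = (2k + 12)(-k - 4) + (-108)
  -k - 4 = ((1/108)k + 1/27)(-108) + (0)
The last nonzero remainder is the constant -108, so the polynomials are coprime and gcd = 1.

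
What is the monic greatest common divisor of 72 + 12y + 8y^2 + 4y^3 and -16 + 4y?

By polynomial division,
  4y^3 + 8y^2 + 12y + 72 = (y^2 + 6y + 27)(4y - 16) + (504)
  4y - 16 = ((1/126)y - 2/63)(504) + (0)
The last nonzero remainder is the constant 504, so the polynomials are coprime and gcd = 1.

1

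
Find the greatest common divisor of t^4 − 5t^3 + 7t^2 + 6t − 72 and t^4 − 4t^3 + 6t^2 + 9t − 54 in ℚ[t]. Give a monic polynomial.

t^3 − t^2 + 3t + 18

Euclidean algorithm in ℚ[t]:
  t^4 − 5t^3 + 7t^2 + 6t − 72 = (t^4 − 4t^3 + 6t^2 + 9t − 54) + (−t^3 + t^2 − 3t − 18)
  t^4 − 4t^3 + 6t^2 + 9t − 54 = (−t + 3)(−t^3 + t^2 − 3t − 18) + (0)
Last nonzero remainder: −t^3 + t^2 − 3t − 18. Dividing through by −1 gives the monic gcd t^3 − t^2 + 3t + 18.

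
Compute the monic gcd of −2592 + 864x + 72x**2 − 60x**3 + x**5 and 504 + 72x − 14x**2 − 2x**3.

−36 + x**2

By polynomial division,
  x**5 − 60x**3 + 72x**2 + 864x − 2592 = (−(1/2)x**2 + (7/2)x − 25/2)(−2x**3 − 14x**2 + 72x + 504) + (−103x**2 + 3708)
  −2x**3 − 14x**2 + 72x + 504 = ((2/103)x + 14/103)(−103x**2 + 3708) + (0)
Last nonzero remainder: −103x**2 + 3708. Dividing through by −103 gives the monic gcd x**2 − 36.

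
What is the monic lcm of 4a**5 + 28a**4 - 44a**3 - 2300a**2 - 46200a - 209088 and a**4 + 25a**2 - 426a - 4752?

Euclidean algorithm in ℚ[a]:
  4a**5 + 28a**4 - 44a**3 - 2300a**2 - 46200a - 209088 = (4a + 28)(a**4 + 25a**2 - 426a - 4752) + (-144a**3 - 1296a**2 - 15264a - 76032)
  a**4 + 25a**2 - 426a - 4752 = (-(1/144)a + 1/16)(-144a**3 - 1296a**2 - 15264a - 76032) + (0)
Last nonzero remainder: -144a**3 - 1296a**2 - 15264a - 76032. Dividing through by -144 gives the monic gcd a**3 + 9a**2 + 106a + 528.
Then lcm(f, g) = f·g / gcd(f, g); expanding and making the result monic gives the answer.

a**6 - 2a**5 - 74a**4 - 476a**3 - 6375a**2 + 51678a + 470448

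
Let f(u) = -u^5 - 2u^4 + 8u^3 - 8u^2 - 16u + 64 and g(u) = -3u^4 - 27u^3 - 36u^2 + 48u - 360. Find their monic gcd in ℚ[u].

u^2 - 2u + 4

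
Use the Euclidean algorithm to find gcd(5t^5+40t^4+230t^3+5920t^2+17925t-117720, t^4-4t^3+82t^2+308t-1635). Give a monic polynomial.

t^3-9t^2+127t-327

By polynomial division,
  5t^5+40t^4+230t^3+5920t^2+17925t-117720 = (5t+60)(t^4-4t^3+82t^2+308t-1635) + (60t^3-540t^2+7620t-19620)
  t^4-4t^3+82t^2+308t-1635 = ((1/60)t+1/12)(60t^3-540t^2+7620t-19620) + (0)
Last nonzero remainder: 60t^3-540t^2+7620t-19620. Dividing through by 60 gives the monic gcd t^3-9t^2+127t-327.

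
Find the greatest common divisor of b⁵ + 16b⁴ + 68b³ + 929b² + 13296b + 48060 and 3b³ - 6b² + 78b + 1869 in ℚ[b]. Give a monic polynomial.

b² - 9b + 89

By polynomial division,
  b⁵ + 16b⁴ + 68b³ + 929b² + 13296b + 48060 = ((1/3)b² + 6b + 26)(3b³ - 6b² + 78b + 1869) + (-6b² + 54b - 534)
  3b³ - 6b² + 78b + 1869 = (-(1/2)b - 7/2)(-6b² + 54b - 534) + (0)
Last nonzero remainder: -6b² + 54b - 534. Dividing through by -6 gives the monic gcd b² - 9b + 89.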